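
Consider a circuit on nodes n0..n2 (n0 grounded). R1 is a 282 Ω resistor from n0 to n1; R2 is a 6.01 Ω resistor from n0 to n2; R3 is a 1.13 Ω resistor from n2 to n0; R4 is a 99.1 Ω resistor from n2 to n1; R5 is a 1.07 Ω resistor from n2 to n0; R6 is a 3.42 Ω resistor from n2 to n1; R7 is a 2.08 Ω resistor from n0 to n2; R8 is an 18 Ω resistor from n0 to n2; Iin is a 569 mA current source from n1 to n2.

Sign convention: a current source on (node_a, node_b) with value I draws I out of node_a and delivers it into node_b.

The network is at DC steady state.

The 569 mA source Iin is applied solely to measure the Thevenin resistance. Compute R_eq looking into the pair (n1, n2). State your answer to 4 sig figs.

R_eq = 3.268 Ω

MNA unknowns: 2 node voltages V₁..V_2
R1: Y=0.003546 on G[0,1]
R2: Y=0.1664 on G[0,2]
R3: Y=0.8850 on G[2,0]
R4: Y=0.01009 on G[2,1]
R5: Y=0.9346 on G[2,0]
R6: Y=0.2924 on G[2,1]
R7: Y=0.4808 on G[0,2]
R8: Y=0.05556 on G[0,2]
Iin: z[1]−=0.569, z[2]+=0.569
solve → V1=-1.857, V2=0.002610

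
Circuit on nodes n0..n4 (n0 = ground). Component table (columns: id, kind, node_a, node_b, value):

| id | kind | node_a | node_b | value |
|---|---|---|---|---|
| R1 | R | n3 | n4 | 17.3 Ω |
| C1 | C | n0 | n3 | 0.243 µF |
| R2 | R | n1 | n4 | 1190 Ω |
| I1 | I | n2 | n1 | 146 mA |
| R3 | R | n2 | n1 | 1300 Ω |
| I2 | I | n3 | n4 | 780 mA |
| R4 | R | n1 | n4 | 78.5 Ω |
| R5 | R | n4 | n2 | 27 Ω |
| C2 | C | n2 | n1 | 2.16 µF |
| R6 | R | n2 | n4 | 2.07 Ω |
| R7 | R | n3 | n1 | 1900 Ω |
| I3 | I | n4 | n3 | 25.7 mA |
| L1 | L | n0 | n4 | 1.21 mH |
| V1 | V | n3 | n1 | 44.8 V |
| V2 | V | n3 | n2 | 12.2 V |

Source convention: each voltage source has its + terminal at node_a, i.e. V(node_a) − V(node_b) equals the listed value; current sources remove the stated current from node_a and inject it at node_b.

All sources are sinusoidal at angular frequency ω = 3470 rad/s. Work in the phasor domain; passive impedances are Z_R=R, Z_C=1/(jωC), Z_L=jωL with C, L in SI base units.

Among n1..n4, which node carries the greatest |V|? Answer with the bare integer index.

1

Element admittances at ω=3470 rad/s:
  Y(R1) = 0.05780+0.000j S between n3,n4
  Y(C1) = 0.000+0.0008432j S between n0,n3
  Y(R2) = 0.0008403+0.000j S between n1,n4
  I1: injects 0.146 A into n1 (from n2)
  Y(R3) = 0.0007692+0.000j S between n2,n1
  I2: injects 0.78 A into n4 (from n3)
  Y(R4) = 0.01274+0.000j S between n1,n4
  Y(R5) = 0.03704+0.000j S between n4,n2
  Y(C2) = 0.000+0.007495j S between n2,n1
  Y(R6) = 0.4831+0.000j S between n2,n4
  Y(R7) = 0.0005263+0.000j S between n3,n1
  I3: injects 0.0257 A into n3 (from n4)
  Y(L1) = 0.000-0.2382j S between n0,n4
  V1: constraint V(n3)−V(n1) = 44.8
  V2: constraint V(n3)−V(n2) = 12.2
Assemble and solve the 6×6 MNA system:
  V(n1)=-34.28-0.01505j  V(n2)=-1.682-0.01505j  V(n3)=10.52-0.01505j  V(n4)=0.03724-5.327e-05j
  i(V1)=-0.6607-0.2445j  i(V2)=-0.7230+0.2365j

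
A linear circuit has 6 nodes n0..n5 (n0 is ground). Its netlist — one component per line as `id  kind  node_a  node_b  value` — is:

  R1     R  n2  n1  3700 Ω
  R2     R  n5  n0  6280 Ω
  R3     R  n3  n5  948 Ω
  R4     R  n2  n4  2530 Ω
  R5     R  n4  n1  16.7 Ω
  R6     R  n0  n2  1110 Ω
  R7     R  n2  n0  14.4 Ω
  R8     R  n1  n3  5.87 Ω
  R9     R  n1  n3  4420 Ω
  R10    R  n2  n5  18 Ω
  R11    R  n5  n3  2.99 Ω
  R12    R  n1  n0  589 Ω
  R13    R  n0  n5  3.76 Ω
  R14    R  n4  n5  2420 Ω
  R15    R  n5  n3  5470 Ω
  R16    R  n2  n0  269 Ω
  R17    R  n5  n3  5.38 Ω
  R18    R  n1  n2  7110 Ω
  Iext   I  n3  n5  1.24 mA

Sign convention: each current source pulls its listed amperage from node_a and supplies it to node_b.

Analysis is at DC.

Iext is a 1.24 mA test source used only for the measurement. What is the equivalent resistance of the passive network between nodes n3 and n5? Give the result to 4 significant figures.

R_eq = 1.907 Ω

Element admittances at DC:
  Y(R1) = 0.0002703 S between n2,n1
  Y(R2) = 0.0001592 S between n5,n0
  Y(R3) = 0.001055 S between n3,n5
  Y(R4) = 0.0003953 S between n2,n4
  Y(R5) = 0.05988 S between n4,n1
  Y(R6) = 0.0009009 S between n0,n2
  Y(R7) = 0.06944 S between n2,n0
  Y(R8) = 0.1704 S between n1,n3
  Y(R9) = 0.0002262 S between n1,n3
  Y(R10) = 0.05556 S between n2,n5
  Y(R11) = 0.3344 S between n5,n3
  Y(R12) = 0.001698 S between n1,n0
  Y(R13) = 0.2660 S between n0,n5
  Y(R14) = 0.0004132 S between n4,n5
  Y(R15) = 0.0001828 S between n5,n3
  Y(R16) = 0.003717 S between n2,n0
  Y(R17) = 0.1859 S between n5,n3
  Y(R18) = 0.0001406 S between n1,n2
  Iext: injects 0.00124 A into n5 (from n3)
Assemble and solve the 5×5 MNA system:
  V(n1)=-0.002309  V(n2)=-7.065e-06  V(n3)=-0.002348  V(n4)=-0.002278  V(n5)=1.669e-05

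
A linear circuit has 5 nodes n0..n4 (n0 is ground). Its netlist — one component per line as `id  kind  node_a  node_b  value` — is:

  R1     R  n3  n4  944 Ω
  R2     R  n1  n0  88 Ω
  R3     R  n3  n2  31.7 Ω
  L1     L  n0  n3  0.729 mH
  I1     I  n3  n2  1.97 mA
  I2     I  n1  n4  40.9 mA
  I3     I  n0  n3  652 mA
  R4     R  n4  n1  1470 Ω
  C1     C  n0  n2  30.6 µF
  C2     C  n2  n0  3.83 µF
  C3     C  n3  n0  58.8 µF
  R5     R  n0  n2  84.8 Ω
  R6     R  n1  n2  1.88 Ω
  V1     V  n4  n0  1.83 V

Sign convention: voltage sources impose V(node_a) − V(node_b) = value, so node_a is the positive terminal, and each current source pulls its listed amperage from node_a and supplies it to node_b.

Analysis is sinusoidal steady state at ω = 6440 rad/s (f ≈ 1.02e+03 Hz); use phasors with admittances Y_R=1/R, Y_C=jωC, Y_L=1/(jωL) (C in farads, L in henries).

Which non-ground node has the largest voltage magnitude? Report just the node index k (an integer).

Apply KCL at each of the 4 non-ground nodes and solve the resulting linear system.
Node n1: branches {R2, I2, R4, R6} → V_1 = -0.5720-0.06132j
Node n2: branches {R3, I1, C1, C2, R5, R6} → V_2 = -0.5104-0.06271j
Node n3: branches {R1, R3, L1, I1, I3, C3} → V_3 = 0.7157-3.697j
Node n4: branches {R1, I2, R4, V1} → V_4 = 1.830+0.000j
Source currents: i(V1)=0.03809-0.003958j

3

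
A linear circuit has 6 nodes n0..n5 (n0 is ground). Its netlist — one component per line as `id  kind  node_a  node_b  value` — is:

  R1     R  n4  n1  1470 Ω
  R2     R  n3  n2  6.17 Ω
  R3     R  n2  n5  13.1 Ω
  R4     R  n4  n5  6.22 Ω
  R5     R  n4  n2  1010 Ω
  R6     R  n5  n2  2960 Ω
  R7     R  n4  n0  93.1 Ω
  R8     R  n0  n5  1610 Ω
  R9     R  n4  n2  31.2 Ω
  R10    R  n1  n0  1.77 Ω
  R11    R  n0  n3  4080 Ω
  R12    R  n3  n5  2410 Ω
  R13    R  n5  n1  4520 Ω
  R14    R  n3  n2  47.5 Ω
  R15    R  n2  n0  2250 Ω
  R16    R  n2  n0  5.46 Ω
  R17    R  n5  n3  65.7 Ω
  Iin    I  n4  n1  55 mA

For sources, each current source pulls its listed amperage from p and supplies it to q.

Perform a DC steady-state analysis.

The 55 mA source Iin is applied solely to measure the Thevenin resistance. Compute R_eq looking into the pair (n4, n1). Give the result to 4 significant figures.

R_eq = 15.45 Ω

Apply KCL at each of the 5 non-ground nodes and solve the resulting linear system.
Node n1: branches {R1, R10, R13, Iin} → V_1 = 0.09607
Node n2: branches {R2, R3, R5, R6, R9, R14, R15, R16} → V_2 = -0.2492
Node n3: branches {R2, R11, R12, R14, R17} → V_3 = -0.2741
Node n4: branches {R1, R4, R5, R7, R9, Iin} → V_4 = -0.7537
Node n5: branches {R3, R4, R6, R8, R12, R13, R17} → V_5 = -0.5693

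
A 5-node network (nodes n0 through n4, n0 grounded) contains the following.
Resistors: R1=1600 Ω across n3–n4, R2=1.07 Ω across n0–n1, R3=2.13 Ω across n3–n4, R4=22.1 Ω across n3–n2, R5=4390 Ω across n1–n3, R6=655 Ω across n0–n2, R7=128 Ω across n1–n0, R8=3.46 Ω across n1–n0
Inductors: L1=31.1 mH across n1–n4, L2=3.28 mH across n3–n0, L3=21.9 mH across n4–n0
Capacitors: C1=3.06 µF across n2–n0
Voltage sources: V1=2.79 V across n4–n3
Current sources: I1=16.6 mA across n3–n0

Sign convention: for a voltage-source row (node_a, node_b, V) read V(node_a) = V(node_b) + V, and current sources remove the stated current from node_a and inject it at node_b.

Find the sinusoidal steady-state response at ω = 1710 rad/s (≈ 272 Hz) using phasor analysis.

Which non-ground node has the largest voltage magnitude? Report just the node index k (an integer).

Apply KCL at each of the 4 non-ground nodes and solve the resulting linear system.
Node n1: branches {R2, R5, L1, R7, R8} → V_1 = -0.0007028-0.03376j
Node n2: branches {R4, R6, C1} → V_2 = -0.5625-0.007458j
Node n3: branches {R1, R3, R4, R5, L2, V1, I1} → V_3 = -0.5806-0.07276j
Node n4: branches {R1, R3, L1, L3, V1} → V_4 = 2.209-0.07276j
Source currents: i(V1)=-1.309+0.1006j

4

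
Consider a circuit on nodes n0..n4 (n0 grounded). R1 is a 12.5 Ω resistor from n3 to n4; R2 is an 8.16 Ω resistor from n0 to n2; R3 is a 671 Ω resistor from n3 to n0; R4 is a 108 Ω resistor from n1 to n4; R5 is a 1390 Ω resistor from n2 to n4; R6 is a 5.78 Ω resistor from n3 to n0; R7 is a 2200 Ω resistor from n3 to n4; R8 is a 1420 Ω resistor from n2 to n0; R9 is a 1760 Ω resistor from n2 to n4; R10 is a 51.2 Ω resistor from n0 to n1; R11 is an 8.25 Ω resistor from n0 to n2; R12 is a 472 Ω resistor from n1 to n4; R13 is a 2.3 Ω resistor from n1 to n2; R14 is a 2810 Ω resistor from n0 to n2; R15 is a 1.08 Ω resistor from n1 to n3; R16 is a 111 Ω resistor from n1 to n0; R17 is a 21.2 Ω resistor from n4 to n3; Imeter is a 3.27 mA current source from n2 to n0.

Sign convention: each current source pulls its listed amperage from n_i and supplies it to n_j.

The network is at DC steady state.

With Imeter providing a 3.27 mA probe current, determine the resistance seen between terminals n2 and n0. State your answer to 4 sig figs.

R_eq = 2.702 Ω

MNA unknowns: 4 node voltages V₁..V_4
R1: Y=0.08000 on G[3,4]
R2: Y=0.1225 on G[0,2]
R3: Y=0.001490 on G[3,0]
R4: Y=0.009259 on G[1,4]
R5: Y=0.0007194 on G[2,4]
R6: Y=0.1730 on G[3,0]
R7: Y=0.0004545 on G[3,4]
R8: Y=0.0007042 on G[2,0]
R9: Y=0.0005682 on G[2,4]
R10: Y=0.01953 on G[0,1]
R11: Y=0.1212 on G[0,2]
R12: Y=0.002119 on G[1,4]
R13: Y=0.4348 on G[1,2]
R14: Y=0.0003559 on G[0,2]
R15: Y=0.9259 on G[1,3]
R16: Y=0.009009 on G[1,0]
R17: Y=0.04717 on G[4,3]
Imeter: z[2]−=0.00327, z[0]+=0.00327
solve → V1=-0.006299, V2=-0.008835, V3=-0.005313, V4=-0.005426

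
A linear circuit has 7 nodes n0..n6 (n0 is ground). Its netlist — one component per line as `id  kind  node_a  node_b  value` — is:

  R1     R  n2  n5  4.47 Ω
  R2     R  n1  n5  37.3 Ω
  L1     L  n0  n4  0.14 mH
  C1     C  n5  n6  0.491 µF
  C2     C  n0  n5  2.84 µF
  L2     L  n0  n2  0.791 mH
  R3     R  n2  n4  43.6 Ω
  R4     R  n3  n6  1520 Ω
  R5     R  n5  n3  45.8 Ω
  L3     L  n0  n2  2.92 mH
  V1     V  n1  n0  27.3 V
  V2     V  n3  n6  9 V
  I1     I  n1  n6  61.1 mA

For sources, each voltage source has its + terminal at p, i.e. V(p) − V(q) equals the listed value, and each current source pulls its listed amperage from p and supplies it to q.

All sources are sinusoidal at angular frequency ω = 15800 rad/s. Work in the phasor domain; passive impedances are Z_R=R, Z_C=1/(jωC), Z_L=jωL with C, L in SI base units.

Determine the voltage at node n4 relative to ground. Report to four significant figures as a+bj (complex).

-0.2577+0.3175j V

MNA unknowns: 6 node voltages V₁..V_6 plus 2 source currents (V1, V2)
R1: Y=0.2237+0.000j on G[2,5]
R2: Y=0.02681+0.000j on G[1,5]
L1: Y=0.000-0.4521j on G[0,4]
C1: Y=0.000+0.007758j on G[5,6]
C2: Y=0.000+0.04487j on G[0,5]
L2: Y=0.000-0.08001j on G[0,2]
R3: Y=0.02294+0.000j on G[2,4]
R4: Y=0.0006579+0.000j on G[3,6]
R5: Y=0.02183+0.000j on G[5,3]
L3: Y=0.000-0.02168j on G[0,2]
V1: row V1−V0=27.3, i_V1 at 1,0
V2: row V3−V6=9, i_V2 at 3,6
I1: z[1]−=0.0611, z[6]+=0.0611
solve → V1=27.30+0.000j, V2=6.000+5.397j, V3=12.59+5.147j, V4=-0.2577+0.3175j, V5=9.095+3.190j, V6=3.588+5.147j
aux → i_V1=-0.5492+0.08553j, i_V2=-0.08220-0.04272j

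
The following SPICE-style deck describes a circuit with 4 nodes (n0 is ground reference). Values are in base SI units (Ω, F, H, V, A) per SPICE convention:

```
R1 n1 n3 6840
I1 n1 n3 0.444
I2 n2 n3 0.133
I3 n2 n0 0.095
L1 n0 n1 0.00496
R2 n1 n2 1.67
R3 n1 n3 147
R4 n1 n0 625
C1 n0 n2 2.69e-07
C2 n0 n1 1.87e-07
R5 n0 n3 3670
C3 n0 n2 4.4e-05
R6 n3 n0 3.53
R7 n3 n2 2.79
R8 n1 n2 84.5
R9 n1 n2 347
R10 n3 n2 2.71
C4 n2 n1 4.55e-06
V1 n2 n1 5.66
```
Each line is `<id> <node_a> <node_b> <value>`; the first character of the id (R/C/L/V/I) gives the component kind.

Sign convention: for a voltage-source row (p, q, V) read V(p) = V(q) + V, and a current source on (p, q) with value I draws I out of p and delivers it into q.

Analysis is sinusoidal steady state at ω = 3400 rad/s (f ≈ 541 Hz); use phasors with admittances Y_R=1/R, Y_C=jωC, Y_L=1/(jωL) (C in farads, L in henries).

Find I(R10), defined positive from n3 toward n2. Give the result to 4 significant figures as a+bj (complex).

0.3545+0.09444j A

Element admittances at ω=3400 rad/s:
  Y(R1) = 0.0001462+0.000j S between n1,n3
  I1: injects 0.444 A into n3 (from n1)
  I2: injects 0.133 A into n3 (from n2)
  I3: injects 0.095 A into n0 (from n2)
  Y(L1) = 0.000-0.05930j S between n0,n1
  Y(R2) = 0.5988+0.000j S between n1,n2
  Y(R3) = 0.006803+0.000j S between n1,n3
  Y(R4) = 0.001600+0.000j S between n1,n0
  Y(C1) = 0.000+0.0009146j S between n0,n2
  Y(C2) = 0.000+0.0006358j S between n0,n1
  Y(R5) = 0.0002725+0.000j S between n0,n3
  Y(C3) = 0.000+0.1496j S between n0,n2
  Y(R6) = 0.2833+0.000j S between n3,n0
  Y(R7) = 0.3584+0.000j S between n3,n2
  Y(R8) = 0.01183+0.000j S between n1,n2
  Y(R9) = 0.002882+0.000j S between n1,n2
  Y(R10) = 0.3690+0.000j S between n3,n2
  Y(C4) = 0.000+0.01547j S between n2,n1
  V1: constraint V(n2)−V(n1) = 5.66
Assemble and solve the 4×4 MNA system:
  V(n1)=-7.213-0.9187j  V(n2)=-1.553-0.9187j  V(n3)=-0.5919-0.6628j
  i(V1)=-3.140+0.3323j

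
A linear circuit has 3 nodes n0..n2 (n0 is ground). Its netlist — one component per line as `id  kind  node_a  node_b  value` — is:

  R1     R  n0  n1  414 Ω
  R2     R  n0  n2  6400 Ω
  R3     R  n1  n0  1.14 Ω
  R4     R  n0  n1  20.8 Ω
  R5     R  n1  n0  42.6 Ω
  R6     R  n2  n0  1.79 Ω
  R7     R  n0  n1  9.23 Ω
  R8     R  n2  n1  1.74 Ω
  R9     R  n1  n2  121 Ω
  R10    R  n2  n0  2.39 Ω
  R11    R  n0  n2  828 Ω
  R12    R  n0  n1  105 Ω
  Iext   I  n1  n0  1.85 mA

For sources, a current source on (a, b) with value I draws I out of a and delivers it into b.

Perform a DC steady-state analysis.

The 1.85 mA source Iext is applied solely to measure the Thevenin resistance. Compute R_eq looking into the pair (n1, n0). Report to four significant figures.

Element admittances at DC:
  Y(R1) = 0.002415 S between n0,n1
  Y(R2) = 0.0001563 S between n0,n2
  Y(R3) = 0.8772 S between n1,n0
  Y(R4) = 0.04808 S between n0,n1
  Y(R5) = 0.02347 S between n1,n0
  Y(R6) = 0.5587 S between n2,n0
  Y(R7) = 0.1083 S between n0,n1
  Y(R8) = 0.5747 S between n2,n1
  Y(R9) = 0.008264 S between n1,n2
  Y(R10) = 0.4184 S between n2,n0
  Y(R11) = 0.001208 S between n0,n2
  Y(R12) = 0.009524 S between n0,n1
  Iext: injects 0.00185 A into n0 (from n1)
Assemble and solve the 2×2 MNA system:
  V(n1)=-0.001290  V(n2)=-0.0004816

R_eq = 0.6972 Ω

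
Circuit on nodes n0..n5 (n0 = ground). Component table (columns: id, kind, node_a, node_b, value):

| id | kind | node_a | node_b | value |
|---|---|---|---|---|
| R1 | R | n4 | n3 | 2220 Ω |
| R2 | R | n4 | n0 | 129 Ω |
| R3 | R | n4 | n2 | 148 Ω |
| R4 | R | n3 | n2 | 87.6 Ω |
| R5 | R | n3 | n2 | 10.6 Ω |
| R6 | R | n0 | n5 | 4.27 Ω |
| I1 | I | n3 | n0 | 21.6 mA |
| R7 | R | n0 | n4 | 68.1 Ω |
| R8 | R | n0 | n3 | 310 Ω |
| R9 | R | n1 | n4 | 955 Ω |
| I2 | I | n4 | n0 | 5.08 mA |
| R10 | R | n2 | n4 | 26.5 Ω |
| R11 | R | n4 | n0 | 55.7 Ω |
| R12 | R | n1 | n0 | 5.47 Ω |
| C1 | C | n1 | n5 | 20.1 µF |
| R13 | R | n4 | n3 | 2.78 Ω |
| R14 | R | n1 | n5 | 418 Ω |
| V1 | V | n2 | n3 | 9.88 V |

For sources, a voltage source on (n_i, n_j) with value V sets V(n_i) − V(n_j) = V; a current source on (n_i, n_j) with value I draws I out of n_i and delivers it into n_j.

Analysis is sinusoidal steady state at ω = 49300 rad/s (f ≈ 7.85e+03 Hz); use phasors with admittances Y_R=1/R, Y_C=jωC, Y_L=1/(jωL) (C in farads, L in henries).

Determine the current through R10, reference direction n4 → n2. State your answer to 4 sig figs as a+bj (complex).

Apply KCL at each of the 5 non-ground nodes and solve the resulting linear system.
Node n1: branches {R9, R12, C1, R14} → V_1 = -0.001311+0.0001692j
Node n2: branches {R3, R4, R5, R10, V1} → V_2 = 8.237+3.938e-06j
Node n3: branches {R1, R4, R5, I1, R8, R13, V1} → V_3 = -1.643+3.938e-06j
Node n4: branches {R1, R2, R3, R7, R9, I2, R10, R11, R13} → V_4 = -0.5160+3.970e-06j
Node n5: branches {R6, C1, R14} → V_5 = -0.001278-0.0001328j
Source currents: i(V1)=-1.434+0.000j

-0.3303+1.185e-09j A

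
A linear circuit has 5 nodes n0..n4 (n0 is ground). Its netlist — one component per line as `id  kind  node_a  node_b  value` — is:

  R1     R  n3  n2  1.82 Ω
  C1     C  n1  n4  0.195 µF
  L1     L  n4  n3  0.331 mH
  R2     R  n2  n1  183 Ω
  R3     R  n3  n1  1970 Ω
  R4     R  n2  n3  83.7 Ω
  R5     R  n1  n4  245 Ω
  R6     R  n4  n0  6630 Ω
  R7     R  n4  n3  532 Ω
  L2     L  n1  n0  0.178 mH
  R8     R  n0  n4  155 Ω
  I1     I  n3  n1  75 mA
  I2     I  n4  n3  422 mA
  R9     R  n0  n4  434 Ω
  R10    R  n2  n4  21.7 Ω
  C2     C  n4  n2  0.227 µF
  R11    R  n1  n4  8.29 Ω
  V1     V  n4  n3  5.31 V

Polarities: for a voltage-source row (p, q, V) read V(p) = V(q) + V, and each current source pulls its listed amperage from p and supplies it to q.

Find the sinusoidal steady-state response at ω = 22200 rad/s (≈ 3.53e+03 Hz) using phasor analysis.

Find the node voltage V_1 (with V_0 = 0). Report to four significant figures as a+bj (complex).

Apply KCL at each of the 4 non-ground nodes and solve the resulting linear system.
Node n1: branches {C1, R2, R3, R5, L2, I1, R11} → V_1 = 0.0006816+0.01150j
Node n2: branches {R1, R2, R4, R10, C2} → V_2 = -5.187+0.05925j
Node n3: branches {R1, L1, R3, R4, R7, I1, I2, V1} → V_3 = -5.637+0.01937j
Node n4: branches {C1, L1, R5, R6, R7, R8, I2, R9, R10, C2, R11, V1} → V_4 = -0.3268+0.01937j
Source currents: i(V1)=-0.6124+0.7002j

0.0006816+0.01150j V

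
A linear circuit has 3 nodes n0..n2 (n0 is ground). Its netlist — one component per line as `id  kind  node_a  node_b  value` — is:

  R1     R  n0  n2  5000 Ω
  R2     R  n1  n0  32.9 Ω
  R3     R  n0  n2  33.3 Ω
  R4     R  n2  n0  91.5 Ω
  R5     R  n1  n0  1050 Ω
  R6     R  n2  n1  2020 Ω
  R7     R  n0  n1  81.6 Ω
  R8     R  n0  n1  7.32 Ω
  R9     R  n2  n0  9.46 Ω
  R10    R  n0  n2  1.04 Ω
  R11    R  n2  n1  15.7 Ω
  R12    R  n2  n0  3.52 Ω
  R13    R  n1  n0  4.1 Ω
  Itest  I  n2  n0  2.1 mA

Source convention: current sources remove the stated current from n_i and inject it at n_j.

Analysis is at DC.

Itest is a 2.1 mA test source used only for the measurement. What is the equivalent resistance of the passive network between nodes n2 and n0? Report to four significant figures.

MNA unknowns: 2 node voltages V₁..V_2
R1: Y=0.0002000 on G[0,2]
R2: Y=0.03040 on G[1,0]
R3: Y=0.03003 on G[0,2]
R4: Y=0.01093 on G[2,0]
R5: Y=0.0009524 on G[1,0]
R6: Y=0.0004950 on G[2,1]
R7: Y=0.01225 on G[0,1]
R8: Y=0.1366 on G[0,1]
R9: Y=0.1057 on G[2,0]
R10: Y=0.9615 on G[0,2]
R11: Y=0.06369 on G[2,1]
R12: Y=0.2841 on G[2,0]
R13: Y=0.2439 on G[1,0]
Itest: z[2]−=0.0021, z[0]+=0.0021
solve → V1=-0.0001906, V2=-0.001450

R_eq = 0.6905 Ω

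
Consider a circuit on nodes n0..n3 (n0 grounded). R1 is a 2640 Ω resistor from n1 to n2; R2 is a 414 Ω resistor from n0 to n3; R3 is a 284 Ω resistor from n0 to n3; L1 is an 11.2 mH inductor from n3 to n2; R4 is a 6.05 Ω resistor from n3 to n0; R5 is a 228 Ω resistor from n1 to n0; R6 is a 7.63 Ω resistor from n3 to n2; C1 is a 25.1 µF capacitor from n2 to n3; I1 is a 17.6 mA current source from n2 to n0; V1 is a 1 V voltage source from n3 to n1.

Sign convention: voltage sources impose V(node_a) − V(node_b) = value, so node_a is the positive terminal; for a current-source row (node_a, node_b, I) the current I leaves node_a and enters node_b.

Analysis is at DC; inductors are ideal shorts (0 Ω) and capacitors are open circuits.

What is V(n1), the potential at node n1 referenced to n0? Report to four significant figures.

-1.075 V

MNA unknowns: 3 node voltages V₁..V_3 plus 2 source currents (L1, V1)
R1: Y=0.0003788 on G[1,2]
R2: Y=0.002415 on G[0,3]
R3: Y=0.003521 on G[0,3]
L1: row V3−V2=0, i_L1 at 3,2
R4: Y=0.1653 on G[3,0]
R5: Y=0.004386 on G[1,0]
R6: Y=0.1311 on G[3,2]
C1: Y=0.000 on G[2,3]
I1: z[2]−=0.0176, z[0]+=0.0176
V1: row V3−V1=1, i_V1 at 3,1
solve → V1=-1.075, V2=-0.07525, V3=-0.07525
aux → i_L1=0.01798, i_V1=-0.005095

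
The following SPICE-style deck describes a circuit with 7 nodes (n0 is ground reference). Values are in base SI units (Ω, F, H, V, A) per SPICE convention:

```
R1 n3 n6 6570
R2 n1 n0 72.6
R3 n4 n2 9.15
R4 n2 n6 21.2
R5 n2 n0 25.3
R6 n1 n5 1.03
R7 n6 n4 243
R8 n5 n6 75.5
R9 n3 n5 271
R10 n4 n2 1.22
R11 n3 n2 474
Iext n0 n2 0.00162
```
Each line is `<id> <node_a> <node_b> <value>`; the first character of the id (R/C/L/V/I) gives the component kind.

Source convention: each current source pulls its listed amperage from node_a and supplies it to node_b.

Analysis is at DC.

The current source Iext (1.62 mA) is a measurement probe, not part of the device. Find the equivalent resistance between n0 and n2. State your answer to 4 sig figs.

R_eq = 21.80 Ω

Apply KCL at each of the 6 non-ground nodes and solve the resulting linear system.
Node n1: branches {R2, R6} → V_1 = 0.01626
Node n2: branches {R3, R4, R5, R10, R11, Iext} → V_2 = 0.03532
Node n3: branches {R1, R9, R11} → V_3 = 0.02355
Node n4: branches {R3, R7, R10} → V_4 = 0.03530
Node n5: branches {R6, R8, R9} → V_5 = 0.01649
Node n6: branches {R1, R4, R7, R8} → V_6 = 0.03144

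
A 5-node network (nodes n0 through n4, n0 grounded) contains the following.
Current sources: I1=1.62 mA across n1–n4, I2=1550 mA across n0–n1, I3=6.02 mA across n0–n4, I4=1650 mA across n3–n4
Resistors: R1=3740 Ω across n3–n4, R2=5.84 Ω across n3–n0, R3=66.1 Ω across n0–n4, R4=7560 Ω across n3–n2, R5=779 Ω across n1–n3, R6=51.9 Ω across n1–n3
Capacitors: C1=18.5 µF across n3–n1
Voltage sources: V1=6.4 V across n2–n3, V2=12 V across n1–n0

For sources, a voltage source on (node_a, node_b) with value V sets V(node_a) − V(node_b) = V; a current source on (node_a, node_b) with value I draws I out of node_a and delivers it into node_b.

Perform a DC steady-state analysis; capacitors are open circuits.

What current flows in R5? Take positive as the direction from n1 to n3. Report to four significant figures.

Element admittances at DC:
  I1: injects 0.00162 A into n4 (from n1)
  I2: injects 1.55 A into n1 (from n0)
  Y(R1) = 0.0002674 S between n3,n4
  Y(R2) = 0.1712 S between n3,n0
  I3: injects 0.00602 A into n4 (from n0)
  Y(C1) = 0.000 S between n3,n1
  Y(R3) = 0.01513 S between n0,n4
  I4: injects 1.65 A into n4 (from n3)
  Y(R4) = 0.0001323 S between n3,n2
  Y(R5) = 0.001284 S between n1,n3
  Y(R6) = 0.01927 S between n1,n3
  V1: constraint V(n2)−V(n3) = 6.4
  V2: constraint V(n1)−V(n0) = 12
Assemble and solve the 6×6 MNA system:
  V(n1)=12.00  V(n2)=-0.7576  V(n3)=-7.158  V(n4)=107.5
  i(V1)=-0.0008466  i(V2)=1.155

0.02459 A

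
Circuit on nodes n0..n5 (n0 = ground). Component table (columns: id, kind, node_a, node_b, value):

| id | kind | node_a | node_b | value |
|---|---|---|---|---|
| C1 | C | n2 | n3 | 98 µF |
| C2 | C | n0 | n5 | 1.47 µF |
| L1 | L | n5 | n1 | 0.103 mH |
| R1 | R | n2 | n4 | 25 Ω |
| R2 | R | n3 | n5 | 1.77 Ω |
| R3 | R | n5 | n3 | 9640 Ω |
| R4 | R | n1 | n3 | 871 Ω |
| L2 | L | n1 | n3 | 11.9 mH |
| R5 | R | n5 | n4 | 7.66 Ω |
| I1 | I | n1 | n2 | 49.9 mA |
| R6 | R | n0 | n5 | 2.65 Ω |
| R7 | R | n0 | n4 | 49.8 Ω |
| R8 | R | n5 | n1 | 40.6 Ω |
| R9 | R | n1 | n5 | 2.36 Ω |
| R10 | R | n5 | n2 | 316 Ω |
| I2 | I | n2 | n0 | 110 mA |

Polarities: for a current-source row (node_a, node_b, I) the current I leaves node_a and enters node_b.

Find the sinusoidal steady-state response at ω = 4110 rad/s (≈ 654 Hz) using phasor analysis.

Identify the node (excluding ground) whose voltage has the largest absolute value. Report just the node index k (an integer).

2

MNA unknowns: 5 node voltages V₁..V_5
C1: Y=0.000+0.4028j on G[2,3]
C2: Y=0.000+0.006042j on G[0,5]
L1: Y=0.000-2.362j on G[5,1]
R1: Y=0.04000+0.000j on G[2,4]
R2: Y=0.5650+0.000j on G[3,5]
R3: Y=0.0001037+0.000j on G[5,3]
R4: Y=0.001148+0.000j on G[1,3]
L2: Y=0.000-0.02045j on G[1,3]
R5: Y=0.1305+0.000j on G[5,4]
I1: z[1]−=0.0499, z[2]+=0.0499
R6: Y=0.3774+0.000j on G[0,5]
R7: Y=0.02008+0.000j on G[0,4]
R8: Y=0.02463+0.000j on G[5,1]
R9: Y=0.4237+0.000j on G[1,5]
R10: Y=0.003165+0.000j on G[5,2]
I2: z[2]−=0.11, z[0]+=0.11
solve → V1=-0.2817-0.01732j, V2=-0.3857+0.1287j, V3=-0.3748-0.008255j, V4=-0.2707+0.02898j, V5=-0.2771+0.002893j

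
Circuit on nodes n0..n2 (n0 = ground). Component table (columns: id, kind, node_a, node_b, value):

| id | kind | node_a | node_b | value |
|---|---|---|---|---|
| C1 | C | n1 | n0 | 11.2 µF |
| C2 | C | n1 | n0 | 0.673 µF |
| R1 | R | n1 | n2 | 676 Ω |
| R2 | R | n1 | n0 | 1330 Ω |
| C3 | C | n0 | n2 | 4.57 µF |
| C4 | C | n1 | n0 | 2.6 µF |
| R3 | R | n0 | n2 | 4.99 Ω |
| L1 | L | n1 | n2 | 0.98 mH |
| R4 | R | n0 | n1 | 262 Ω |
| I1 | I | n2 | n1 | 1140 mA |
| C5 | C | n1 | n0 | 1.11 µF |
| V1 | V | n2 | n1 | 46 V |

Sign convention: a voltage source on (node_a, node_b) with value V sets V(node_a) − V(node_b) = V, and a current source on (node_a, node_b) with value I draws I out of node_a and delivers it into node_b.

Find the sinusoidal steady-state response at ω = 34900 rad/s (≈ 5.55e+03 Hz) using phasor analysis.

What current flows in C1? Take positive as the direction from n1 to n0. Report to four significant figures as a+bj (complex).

MNA unknowns: 2 node voltages V₁..V_2 plus 1 source current (V1)
C1: Y=0.000+0.3909j on G[1,0]
C2: Y=0.000+0.02349j on G[1,0]
R1: Y=0.001479+0.000j on G[1,2]
R2: Y=0.0007519+0.000j on G[1,0]
C3: Y=0.000+0.1595j on G[0,2]
C4: Y=0.000+0.09074j on G[1,0]
R3: Y=0.2004+0.000j on G[0,2]
L1: Y=0.000-0.02924j on G[1,2]
R4: Y=0.003817+0.000j on G[0,1]
I1: z[2]−=1.14, z[1]+=1.14
C5: Y=0.000+0.03874j on G[1,0]
V1: row V2−V1=46, i_V1 at 2,1
solve → V1=-13.14+9.279j, V2=32.86+9.279j
aux → i_V1=-6.314-5.756j

-3.627-5.134j A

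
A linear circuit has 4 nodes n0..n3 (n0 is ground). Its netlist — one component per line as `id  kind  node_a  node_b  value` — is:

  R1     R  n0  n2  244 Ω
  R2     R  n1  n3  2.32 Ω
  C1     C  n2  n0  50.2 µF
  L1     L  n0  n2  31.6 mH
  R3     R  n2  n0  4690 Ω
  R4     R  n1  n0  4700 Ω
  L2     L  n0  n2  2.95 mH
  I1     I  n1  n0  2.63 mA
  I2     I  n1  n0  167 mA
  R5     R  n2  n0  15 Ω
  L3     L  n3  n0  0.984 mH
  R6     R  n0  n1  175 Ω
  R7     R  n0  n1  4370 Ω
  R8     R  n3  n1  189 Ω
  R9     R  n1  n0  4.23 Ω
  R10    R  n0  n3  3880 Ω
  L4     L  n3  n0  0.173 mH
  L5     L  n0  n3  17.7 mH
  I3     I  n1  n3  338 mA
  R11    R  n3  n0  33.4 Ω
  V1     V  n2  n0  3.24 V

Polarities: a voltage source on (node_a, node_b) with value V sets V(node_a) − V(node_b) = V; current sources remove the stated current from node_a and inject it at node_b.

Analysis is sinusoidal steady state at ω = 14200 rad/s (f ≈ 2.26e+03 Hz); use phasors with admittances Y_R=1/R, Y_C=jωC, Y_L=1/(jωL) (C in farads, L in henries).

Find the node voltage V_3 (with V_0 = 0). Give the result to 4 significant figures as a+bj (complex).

0.008168+0.02118j V

MNA unknowns: 3 node voltages V₁..V_3 plus 1 source current (V1)
R1: Y=0.004098+0.000j on G[0,2]
R2: Y=0.4310+0.000j on G[1,3]
C1: Y=0.000+0.7128j on G[2,0]
L1: Y=0.000-0.002229j on G[0,2]
R3: Y=0.0002132+0.000j on G[2,0]
R4: Y=0.0002128+0.000j on G[1,0]
L2: Y=0.000-0.02387j on G[0,2]
I1: z[1]−=0.00263, z[0]+=0.00263
I2: z[1]−=0.167, z[0]+=0.167
R5: Y=0.06667+0.000j on G[2,0]
L3: Y=0.000-0.07157j on G[3,0]
R6: Y=0.005714+0.000j on G[0,1]
R7: Y=0.0002288+0.000j on G[0,1]
R8: Y=0.005291+0.000j on G[3,1]
R9: Y=0.2364+0.000j on G[1,0]
R10: Y=0.0002577+0.000j on G[0,3]
L4: Y=0.000-0.4071j on G[3,0]
L5: Y=0.000-0.003979j on G[0,3]
I3: z[1]−=0.338, z[3]+=0.338
R11: Y=0.02994+0.000j on G[3,0]
V1: row V2−V0=3.24, i_V1 at 2,0
solve → V1=-0.7425+0.01361j, V2=3.240+0.000j, V3=0.008168+0.02118j
aux → i_V1=-0.2300-2.225j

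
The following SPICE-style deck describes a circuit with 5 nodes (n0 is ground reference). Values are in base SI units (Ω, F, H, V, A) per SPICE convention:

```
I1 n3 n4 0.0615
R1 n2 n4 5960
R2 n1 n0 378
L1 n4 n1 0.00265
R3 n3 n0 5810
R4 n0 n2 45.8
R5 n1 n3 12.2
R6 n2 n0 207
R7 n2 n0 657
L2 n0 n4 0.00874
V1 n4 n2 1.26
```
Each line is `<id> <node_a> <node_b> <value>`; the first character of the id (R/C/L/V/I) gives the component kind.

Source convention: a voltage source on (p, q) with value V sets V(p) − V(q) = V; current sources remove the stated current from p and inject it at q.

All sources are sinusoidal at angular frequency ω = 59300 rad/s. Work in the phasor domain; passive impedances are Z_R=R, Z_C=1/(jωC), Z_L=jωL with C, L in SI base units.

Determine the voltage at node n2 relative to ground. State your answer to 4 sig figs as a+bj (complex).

0.1506+0.8811j V

Apply KCL at each of the 4 non-ground nodes and solve the resulting linear system.
Node n1: branches {R2, L1, R5} → V_1 = -2.064-7.849j
Node n2: branches {R1, R4, R6, R7, V1} → V_2 = 0.1506+0.8811j
Node n3: branches {I1, R3, R5} → V_3 = -2.809-7.833j
Node n4: branches {I1, R1, L1, L2, V1} → V_4 = 1.411+0.8811j
Source currents: i(V1)=0.004033+0.02483j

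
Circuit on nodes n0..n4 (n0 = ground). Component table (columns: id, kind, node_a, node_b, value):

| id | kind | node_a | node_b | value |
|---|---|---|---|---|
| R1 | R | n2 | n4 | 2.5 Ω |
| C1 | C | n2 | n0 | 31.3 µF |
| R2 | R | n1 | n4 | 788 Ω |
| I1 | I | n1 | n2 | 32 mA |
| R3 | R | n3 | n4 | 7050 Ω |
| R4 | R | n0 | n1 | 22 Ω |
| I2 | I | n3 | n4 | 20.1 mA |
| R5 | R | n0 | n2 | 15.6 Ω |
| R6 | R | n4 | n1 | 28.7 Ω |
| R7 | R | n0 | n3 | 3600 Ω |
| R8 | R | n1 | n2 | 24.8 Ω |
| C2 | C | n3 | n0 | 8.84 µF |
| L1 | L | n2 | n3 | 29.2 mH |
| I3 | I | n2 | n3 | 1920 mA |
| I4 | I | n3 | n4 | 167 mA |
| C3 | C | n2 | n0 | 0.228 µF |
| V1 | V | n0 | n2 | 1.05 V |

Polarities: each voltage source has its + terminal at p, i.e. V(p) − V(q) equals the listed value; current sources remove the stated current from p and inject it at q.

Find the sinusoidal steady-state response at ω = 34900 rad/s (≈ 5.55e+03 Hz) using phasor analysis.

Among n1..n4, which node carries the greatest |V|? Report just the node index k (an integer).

Apply KCL at each of the 4 non-ground nodes and solve the resulting linear system.
Node n1: branches {R2, I1, R4, R6, R8} → V_1 = -0.7874-0.0005564j
Node n2: branches {R1, C1, I1, R5, R8, L1, I3, C3, V1} → V_2 = -1.050+0.000j
Node n3: branches {R3, I2, R7, C2, L1, I3, I4} → V_3 = 0.01104-5.635j
Node n4: branches {R1, R2, R3, I2, R6, I4} → V_4 = -0.5990-0.001878j
Source currents: i(V1)=1.635-1.154j

3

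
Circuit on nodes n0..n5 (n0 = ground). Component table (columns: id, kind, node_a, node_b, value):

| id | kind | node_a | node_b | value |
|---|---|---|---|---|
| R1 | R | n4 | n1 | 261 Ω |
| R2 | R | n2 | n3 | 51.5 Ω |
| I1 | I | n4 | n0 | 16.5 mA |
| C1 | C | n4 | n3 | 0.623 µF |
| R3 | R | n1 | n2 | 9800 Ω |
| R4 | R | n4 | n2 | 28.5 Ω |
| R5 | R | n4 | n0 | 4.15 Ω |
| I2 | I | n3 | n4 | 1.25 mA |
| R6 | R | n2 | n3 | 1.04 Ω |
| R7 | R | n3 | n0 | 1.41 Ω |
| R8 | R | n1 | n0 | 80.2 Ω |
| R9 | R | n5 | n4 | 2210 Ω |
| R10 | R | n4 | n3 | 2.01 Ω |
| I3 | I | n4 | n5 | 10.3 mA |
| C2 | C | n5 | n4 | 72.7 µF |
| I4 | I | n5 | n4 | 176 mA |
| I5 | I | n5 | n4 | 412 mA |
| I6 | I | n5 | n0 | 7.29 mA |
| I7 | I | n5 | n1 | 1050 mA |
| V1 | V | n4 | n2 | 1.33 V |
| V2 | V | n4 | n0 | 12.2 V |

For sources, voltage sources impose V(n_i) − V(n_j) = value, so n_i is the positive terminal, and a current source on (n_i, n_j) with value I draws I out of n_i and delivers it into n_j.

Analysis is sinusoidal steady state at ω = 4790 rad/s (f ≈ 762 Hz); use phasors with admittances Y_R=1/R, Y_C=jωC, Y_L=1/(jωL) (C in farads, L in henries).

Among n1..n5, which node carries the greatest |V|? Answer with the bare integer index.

1

MNA unknowns: 5 node voltages V₁..V_5 plus 2 source currents (V1, V2)
R1: Y=0.003831+0.000j on G[4,1]
R2: Y=0.01942+0.000j on G[2,3]
I1: z[4]−=0.0165, z[0]+=0.0165
C1: Y=0.000+0.002984j on G[4,3]
R3: Y=0.0001020+0.000j on G[1,2]
R4: Y=0.03509+0.000j on G[4,2]
R5: Y=0.2410+0.000j on G[4,0]
I2: z[3]−=0.00125, z[4]+=0.00125
R6: Y=0.9615+0.000j on G[2,3]
R7: Y=0.7092+0.000j on G[3,0]
R8: Y=0.01247+0.000j on G[1,0]
R9: Y=0.0004525+0.000j on G[5,4]
R10: Y=0.4975+0.000j on G[4,3]
I3: z[4]−=0.0103, z[5]+=0.0103
C2: Y=0.000+0.3482j on G[5,4]
I4: z[5]−=0.176, z[4]+=0.176
I5: z[5]−=0.412, z[4]+=0.412
I6: z[5]−=0.00729, z[0]+=0.00729
I7: z[5]−=1.05, z[1]+=1.05
V1: row V4−V2=1.33, i_V1 at 4,2
V2: row V4−V0=12.2, i_V2 at 4,0
solve → V1=66.93+0.000j, V2=10.87+0.000j, V3=7.648+0.006209j, V4=12.20+0.000j, V5=12.19+4.695j
aux → i_V1=3.108-0.006091j, i_V2=-9.222-0.004404j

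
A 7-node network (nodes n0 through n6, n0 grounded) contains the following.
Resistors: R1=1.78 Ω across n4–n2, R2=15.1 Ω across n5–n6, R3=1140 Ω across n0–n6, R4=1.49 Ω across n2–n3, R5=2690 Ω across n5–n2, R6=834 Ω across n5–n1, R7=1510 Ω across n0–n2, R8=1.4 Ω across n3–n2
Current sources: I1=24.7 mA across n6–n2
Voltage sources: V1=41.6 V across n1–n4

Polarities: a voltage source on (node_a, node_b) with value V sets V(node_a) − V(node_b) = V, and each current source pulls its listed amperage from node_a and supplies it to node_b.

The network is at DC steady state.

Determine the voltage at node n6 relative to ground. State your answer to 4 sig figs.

5.390 V

MNA unknowns: 6 node voltages V₁..V_6 plus 1 source current (V1)
R1: Y=0.5618 on G[4,2]
I1: z[6]−=0.0247, z[2]+=0.0247
R2: Y=0.06623 on G[5,6]
R3: Y=0.0008772 on G[0,6]
R4: Y=0.6711 on G[2,3]
R5: Y=0.0003717 on G[5,2]
R6: Y=0.001199 on G[5,1]
R7: Y=0.0006623 on G[0,2]
R8: Y=0.7143 on G[3,2]
V1: row V1−V4=41.6, i_V1 at 1,4
solve → V1=34.40, V2=-7.139, V3=-7.139, V4=-7.200, V5=5.834, V6=5.390
aux → i_V1=-0.03425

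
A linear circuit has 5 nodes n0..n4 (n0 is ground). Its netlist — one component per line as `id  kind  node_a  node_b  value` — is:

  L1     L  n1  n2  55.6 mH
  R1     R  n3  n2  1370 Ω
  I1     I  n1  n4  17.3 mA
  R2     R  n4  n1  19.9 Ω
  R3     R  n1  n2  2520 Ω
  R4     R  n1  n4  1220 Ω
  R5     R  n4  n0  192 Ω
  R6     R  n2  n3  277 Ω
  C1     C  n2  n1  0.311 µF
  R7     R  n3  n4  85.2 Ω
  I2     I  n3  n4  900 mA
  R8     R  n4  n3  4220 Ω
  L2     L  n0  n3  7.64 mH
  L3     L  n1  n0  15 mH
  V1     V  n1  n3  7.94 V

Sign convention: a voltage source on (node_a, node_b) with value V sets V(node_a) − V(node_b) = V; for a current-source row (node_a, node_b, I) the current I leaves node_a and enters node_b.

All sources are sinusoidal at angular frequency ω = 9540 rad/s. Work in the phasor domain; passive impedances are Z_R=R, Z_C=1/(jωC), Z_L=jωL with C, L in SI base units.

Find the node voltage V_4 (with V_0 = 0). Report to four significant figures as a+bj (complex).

Element admittances at ω=9540 rad/s:
  Y(L1) = 0.000-0.001885j S between n1,n2
  Y(R1) = 0.0007299+0.000j S between n3,n2
  I1: injects 0.0173 A into n4 (from n1)
  Y(R2) = 0.05025+0.000j S between n4,n1
  Y(R3) = 0.0003968+0.000j S between n1,n2
  Y(R4) = 0.0008197+0.000j S between n1,n4
  Y(R5) = 0.005208+0.000j S between n4,n0
  Y(R6) = 0.003610+0.000j S between n2,n3
  Y(C1) = 0.000+0.002967j S between n2,n1
  Y(R7) = 0.01174+0.000j S between n3,n4
  I2: injects 0.9 A into n4 (from n3)
  Y(R8) = 0.0002370+0.000j S between n4,n3
  Y(L2) = 0.000-0.01372j S between n0,n3
  Y(L3) = 0.000-0.006988j S between n1,n0
  V1: constraint V(n1)−V(n3) = 7.94
Assemble and solve the 5×5 MNA system:
  V(n1)=4.323-4.034j  V(n2)=-2.591-2.455j  V(n3)=-3.617-4.034j  V(n4)=16.04-3.726j
  i(V1)=0.6048+0.03908j

16.04-3.726j V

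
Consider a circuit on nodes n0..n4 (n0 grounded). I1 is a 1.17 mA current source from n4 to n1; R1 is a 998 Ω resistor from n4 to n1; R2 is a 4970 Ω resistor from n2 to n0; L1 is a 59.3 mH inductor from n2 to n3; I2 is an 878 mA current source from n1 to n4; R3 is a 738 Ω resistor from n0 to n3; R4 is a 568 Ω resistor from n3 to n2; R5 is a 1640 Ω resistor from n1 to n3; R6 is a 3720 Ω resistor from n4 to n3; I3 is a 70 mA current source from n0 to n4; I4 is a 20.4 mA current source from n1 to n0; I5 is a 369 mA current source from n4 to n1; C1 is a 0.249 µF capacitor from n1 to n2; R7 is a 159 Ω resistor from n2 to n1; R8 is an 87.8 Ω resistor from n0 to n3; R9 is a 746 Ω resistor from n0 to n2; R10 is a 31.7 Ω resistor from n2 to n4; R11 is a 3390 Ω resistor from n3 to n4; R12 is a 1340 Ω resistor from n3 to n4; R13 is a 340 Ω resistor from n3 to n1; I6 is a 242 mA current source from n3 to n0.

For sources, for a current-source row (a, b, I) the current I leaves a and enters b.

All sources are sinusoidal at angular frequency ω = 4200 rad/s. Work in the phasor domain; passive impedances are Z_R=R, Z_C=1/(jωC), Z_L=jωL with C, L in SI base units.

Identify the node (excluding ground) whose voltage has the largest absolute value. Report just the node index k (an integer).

1

MNA unknowns: 4 node voltages V₁..V_4
I1: z[4]−=0.00117, z[1]+=0.00117
R1: Y=0.001002+0.000j on G[4,1]
R2: Y=0.0002012+0.000j on G[2,0]
L1: Y=0.000-0.004015j on G[2,3]
I2: z[1]−=0.878, z[4]+=0.878
R3: Y=0.001355+0.000j on G[0,3]
R4: Y=0.001761+0.000j on G[3,2]
R5: Y=0.0006098+0.000j on G[1,3]
R6: Y=0.0002688+0.000j on G[4,3]
I3: z[0]−=0.07, z[4]+=0.07
I4: z[1]−=0.0204, z[0]+=0.0204
I5: z[4]−=0.369, z[1]+=0.369
C1: Y=0.000+0.001046j on G[1,2]
R7: Y=0.006289+0.000j on G[2,1]
R8: Y=0.01139+0.000j on G[0,3]
R9: Y=0.001340+0.000j on G[0,2]
R10: Y=0.03155+0.000j on G[2,4]
R11: Y=0.0002950+0.000j on G[3,4]
R12: Y=0.0007463+0.000j on G[3,4]
R13: Y=0.002941+0.000j on G[3,1]
I6: z[3]−=0.242, z[0]+=0.242
solve → V1=-46.60+12.09j, V2=8.848+10.72j, V3=-16.17-1.297j, V4=23.31+10.30j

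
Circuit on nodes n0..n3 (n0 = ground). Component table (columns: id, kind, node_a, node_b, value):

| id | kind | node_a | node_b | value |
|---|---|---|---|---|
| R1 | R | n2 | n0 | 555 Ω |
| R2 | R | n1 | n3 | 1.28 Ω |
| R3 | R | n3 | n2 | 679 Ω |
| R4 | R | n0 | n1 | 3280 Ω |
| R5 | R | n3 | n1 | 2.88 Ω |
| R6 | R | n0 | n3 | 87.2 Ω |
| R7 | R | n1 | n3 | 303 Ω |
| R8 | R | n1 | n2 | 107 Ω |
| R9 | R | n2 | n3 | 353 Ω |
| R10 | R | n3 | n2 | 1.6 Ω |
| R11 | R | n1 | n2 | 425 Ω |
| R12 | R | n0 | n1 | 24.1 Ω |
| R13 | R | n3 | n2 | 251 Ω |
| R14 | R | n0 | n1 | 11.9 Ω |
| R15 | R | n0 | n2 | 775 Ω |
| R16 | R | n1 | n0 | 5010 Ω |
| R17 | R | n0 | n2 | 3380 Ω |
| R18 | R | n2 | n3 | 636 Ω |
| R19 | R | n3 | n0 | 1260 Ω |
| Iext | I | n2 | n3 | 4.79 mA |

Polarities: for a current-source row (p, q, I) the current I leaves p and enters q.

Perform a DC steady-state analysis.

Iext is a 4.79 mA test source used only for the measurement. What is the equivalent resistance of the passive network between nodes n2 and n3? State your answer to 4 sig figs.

R_eq = 1.539 Ω

MNA unknowns: 3 node voltages V₁..V_3
R1: Y=0.001802 on G[2,0]
R2: Y=0.7812 on G[1,3]
R3: Y=0.001473 on G[3,2]
R4: Y=0.0003049 on G[0,1]
R5: Y=0.3472 on G[3,1]
R6: Y=0.01147 on G[0,3]
R7: Y=0.003300 on G[1,3]
R8: Y=0.009346 on G[1,2]
R9: Y=0.002833 on G[2,3]
R10: Y=0.6250 on G[3,2]
R11: Y=0.002353 on G[1,2]
R12: Y=0.04149 on G[0,1]
R13: Y=0.003984 on G[3,2]
R14: Y=0.08403 on G[0,1]
R15: Y=0.001290 on G[0,2]
R16: Y=0.0001996 on G[1,0]
R17: Y=0.0002959 on G[0,2]
R18: Y=0.001572 on G[2,3]
R19: Y=0.0007937 on G[3,0]
Iext: z[2]−=0.00479, z[3]+=0.00479
solve → V1=0.0001660, V2=-0.007113, V3=0.0002597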